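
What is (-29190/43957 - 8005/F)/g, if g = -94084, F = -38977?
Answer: 785862845/161195245173076 ≈ 4.8752e-6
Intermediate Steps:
(-29190/43957 - 8005/F)/g = (-29190/43957 - 8005/(-38977))/(-94084) = (-29190*1/43957 - 8005*(-1/38977))*(-1/94084) = (-29190/43957 + 8005/38977)*(-1/94084) = -785862845/1713311989*(-1/94084) = 785862845/161195245173076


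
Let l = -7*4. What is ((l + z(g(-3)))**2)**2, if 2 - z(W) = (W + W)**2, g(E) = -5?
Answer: 252047376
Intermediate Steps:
z(W) = 2 - 4*W**2 (z(W) = 2 - (W + W)**2 = 2 - (2*W)**2 = 2 - 4*W**2)
l = -28
((l + z(g(-3)))**2)**2 = ((-28 + (2 - 4*(-5)**2))**2)**2 = ((-28 + (2 - 4*25))**2)**2 = ((-28 + (2 - 100))**2)**2 = ((-28 - 98)**2)**2 = ((-126)**2)**2 = 15876**2 = 252047376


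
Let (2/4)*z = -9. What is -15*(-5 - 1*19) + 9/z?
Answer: 719/2 ≈ 359.50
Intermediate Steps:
z = -18 (z = 2*(-9) = -18)
-15*(-5 - 1*19) + 9/z = -15*(-5 - 1*19) + 9/(-18) = -15*(-5 - 19) + 9*(-1/18) = -15*(-24) - 1/2 = 360 - 1/2 = 719/2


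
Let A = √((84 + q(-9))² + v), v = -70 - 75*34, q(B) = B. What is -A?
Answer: -√3005 ≈ -54.818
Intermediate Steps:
v = -2620 (v = -70 - 2550 = -2620)
A = √3005 (A = √((84 - 9)² - 2620) = √(75² - 2620) = √(5625 - 2620) = √3005 ≈ 54.818)
-A = -√3005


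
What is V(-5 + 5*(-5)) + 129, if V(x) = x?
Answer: 99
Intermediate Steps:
V(-5 + 5*(-5)) + 129 = (-5 + 5*(-5)) + 129 = (-5 - 25) + 129 = -30 + 129 = 99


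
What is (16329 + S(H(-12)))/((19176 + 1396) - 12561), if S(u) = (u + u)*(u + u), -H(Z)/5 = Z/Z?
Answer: 16429/8011 ≈ 2.0508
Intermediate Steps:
H(Z) = -5 (H(Z) = -5*Z/Z = -5*1 = -5)
S(u) = 4*u² (S(u) = (2*u)*(2*u) = 4*u²)
(16329 + S(H(-12)))/((19176 + 1396) - 12561) = (16329 + 4*(-5)²)/((19176 + 1396) - 12561) = (16329 + 4*25)/(20572 - 12561) = (16329 + 100)/8011 = 16429*(1/8011) = 16429/8011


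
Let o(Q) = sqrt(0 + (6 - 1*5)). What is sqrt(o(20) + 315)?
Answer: 2*sqrt(79) ≈ 17.776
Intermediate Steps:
o(Q) = 1 (o(Q) = sqrt(0 + (6 - 5)) = sqrt(0 + 1) = sqrt(1) = 1)
sqrt(o(20) + 315) = sqrt(1 + 315) = sqrt(316) = 2*sqrt(79)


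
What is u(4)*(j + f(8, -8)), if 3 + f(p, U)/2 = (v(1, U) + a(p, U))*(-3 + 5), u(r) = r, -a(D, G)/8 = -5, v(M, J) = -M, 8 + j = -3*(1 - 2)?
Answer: 580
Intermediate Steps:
j = -5 (j = -8 - 3*(1 - 2) = -8 - 3*(-1) = -8 + 3 = -5)
a(D, G) = 40 (a(D, G) = -8*(-5) = 40)
f(p, U) = 150 (f(p, U) = -6 + 2*((-1*1 + 40)*(-3 + 5)) = -6 + 2*((-1 + 40)*2) = -6 + 2*(39*2) = -6 + 2*78 = -6 + 156 = 150)
u(4)*(j + f(8, -8)) = 4*(-5 + 150) = 4*145 = 580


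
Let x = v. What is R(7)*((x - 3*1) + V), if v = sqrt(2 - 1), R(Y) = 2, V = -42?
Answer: -88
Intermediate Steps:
v = 1 (v = sqrt(1) = 1)
x = 1
R(7)*((x - 3*1) + V) = 2*((1 - 3*1) - 42) = 2*((1 - 3) - 42) = 2*(-2 - 42) = 2*(-44) = -88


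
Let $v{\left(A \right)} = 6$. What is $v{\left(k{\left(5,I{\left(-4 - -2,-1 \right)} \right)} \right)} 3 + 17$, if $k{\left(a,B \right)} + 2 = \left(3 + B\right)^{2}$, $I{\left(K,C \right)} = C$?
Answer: $35$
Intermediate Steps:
$k{\left(a,B \right)} = -2 + \left(3 + B\right)^{2}$
$v{\left(k{\left(5,I{\left(-4 - -2,-1 \right)} \right)} \right)} 3 + 17 = 6 \cdot 3 + 17 = 18 + 17 = 35$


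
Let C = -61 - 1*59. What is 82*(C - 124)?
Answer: -20008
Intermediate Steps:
C = -120 (C = -61 - 59 = -120)
82*(C - 124) = 82*(-120 - 124) = 82*(-244) = -20008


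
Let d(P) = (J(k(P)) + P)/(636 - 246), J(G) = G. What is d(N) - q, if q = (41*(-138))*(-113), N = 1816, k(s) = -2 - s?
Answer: -124674031/195 ≈ -6.3935e+5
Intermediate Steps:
d(P) = -1/195 (d(P) = ((-2 - P) + P)/(636 - 246) = -2/390 = -2*1/390 = -1/195)
q = 639354 (q = -5658*(-113) = 639354)
d(N) - q = -1/195 - 1*639354 = -1/195 - 639354 = -124674031/195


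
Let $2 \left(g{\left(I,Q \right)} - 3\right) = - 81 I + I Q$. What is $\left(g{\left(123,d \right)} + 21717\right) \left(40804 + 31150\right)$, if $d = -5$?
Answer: $1182276174$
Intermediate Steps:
$g{\left(I,Q \right)} = 3 - \frac{81 I}{2} + \frac{I Q}{2}$ ($g{\left(I,Q \right)} = 3 + \frac{- 81 I + I Q}{2} = 3 + \left(- \frac{81 I}{2} + \frac{I Q}{2}\right) = 3 - \frac{81 I}{2} + \frac{I Q}{2}$)
$\left(g{\left(123,d \right)} + 21717\right) \left(40804 + 31150\right) = \left(\left(3 - \frac{9963}{2} + \frac{1}{2} \cdot 123 \left(-5\right)\right) + 21717\right) \left(40804 + 31150\right) = \left(\left(3 - \frac{9963}{2} - \frac{615}{2}\right) + 21717\right) 71954 = \left(-5286 + 21717\right) 71954 = 16431 \cdot 71954 = 1182276174$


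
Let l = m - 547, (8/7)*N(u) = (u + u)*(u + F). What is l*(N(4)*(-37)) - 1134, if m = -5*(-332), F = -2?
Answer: -577668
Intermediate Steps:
m = 1660
N(u) = 7*u*(-2 + u)/4 (N(u) = 7*((u + u)*(u - 2))/8 = 7*((2*u)*(-2 + u))/8 = 7*(2*u*(-2 + u))/8 = 7*u*(-2 + u)/4)
l = 1113 (l = 1660 - 547 = 1113)
l*(N(4)*(-37)) - 1134 = 1113*(((7/4)*4*(-2 + 4))*(-37)) - 1134 = 1113*(((7/4)*4*2)*(-37)) - 1134 = 1113*(14*(-37)) - 1134 = 1113*(-518) - 1134 = -576534 - 1134 = -577668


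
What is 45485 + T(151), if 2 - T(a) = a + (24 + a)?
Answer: 45161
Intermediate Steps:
T(a) = -22 - 2*a (T(a) = 2 - (a + (24 + a)) = 2 - (24 + 2*a) = 2 + (-24 - 2*a) = -22 - 2*a)
45485 + T(151) = 45485 + (-22 - 2*151) = 45485 + (-22 - 302) = 45485 - 324 = 45161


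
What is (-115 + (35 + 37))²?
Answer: 1849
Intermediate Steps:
(-115 + (35 + 37))² = (-115 + 72)² = (-43)² = 1849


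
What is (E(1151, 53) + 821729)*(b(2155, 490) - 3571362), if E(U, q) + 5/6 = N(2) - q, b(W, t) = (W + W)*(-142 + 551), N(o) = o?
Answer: -4458186950018/3 ≈ -1.4861e+12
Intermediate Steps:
b(W, t) = 818*W (b(W, t) = (2*W)*409 = 818*W)
E(U, q) = 7/6 - q (E(U, q) = -5/6 + (2 - q) = 7/6 - q)
(E(1151, 53) + 821729)*(b(2155, 490) - 3571362) = ((7/6 - 1*53) + 821729)*(818*2155 - 3571362) = ((7/6 - 53) + 821729)*(1762790 - 3571362) = (-311/6 + 821729)*(-1808572) = (4930063/6)*(-1808572) = -4458186950018/3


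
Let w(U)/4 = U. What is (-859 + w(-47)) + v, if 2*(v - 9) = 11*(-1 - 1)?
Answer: -1049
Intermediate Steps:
w(U) = 4*U
v = -2 (v = 9 + (11*(-1 - 1))/2 = 9 + (11*(-2))/2 = 9 + (1/2)*(-22) = 9 - 11 = -2)
(-859 + w(-47)) + v = (-859 + 4*(-47)) - 2 = (-859 - 188) - 2 = -1047 - 2 = -1049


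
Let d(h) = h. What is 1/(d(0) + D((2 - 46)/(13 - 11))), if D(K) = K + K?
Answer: -1/44 ≈ -0.022727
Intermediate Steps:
D(K) = 2*K
1/(d(0) + D((2 - 46)/(13 - 11))) = 1/(0 + 2*((2 - 46)/(13 - 11))) = 1/(0 + 2*(-44/2)) = 1/(0 + 2*(-44*½)) = 1/(0 + 2*(-22)) = 1/(0 - 44) = 1/(-44) = -1/44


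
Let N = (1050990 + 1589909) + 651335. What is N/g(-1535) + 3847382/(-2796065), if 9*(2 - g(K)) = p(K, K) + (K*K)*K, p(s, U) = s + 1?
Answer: -4610796722027408/3370942420114085 ≈ -1.3678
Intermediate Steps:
p(s, U) = 1 + s
g(K) = 17/9 - K/9 - K**3/9 (g(K) = 2 - ((1 + K) + (K*K)*K)/9 = 2 - ((1 + K) + K**2*K)/9 = 2 - ((1 + K) + K**3)/9 = 2 - (1 + K + K**3)/9 = 2 + (-1/9 - K/9 - K**3/9) = 17/9 - K/9 - K**3/9)
N = 3292234 (N = 2640899 + 651335 = 3292234)
N/g(-1535) + 3847382/(-2796065) = 3292234/(17/9 - 1/9*(-1535) - 1/9*(-1535)**3) + 3847382/(-2796065) = 3292234/(17/9 + 1535/9 - 1/9*(-3616805375)) + 3847382*(-1/2796065) = 3292234/(17/9 + 1535/9 + 3616805375/9) - 3847382/2796065 = 3292234/(1205602309/3) - 3847382/2796065 = 3292234*(3/1205602309) - 3847382/2796065 = 9876702/1205602309 - 3847382/2796065 = -4610796722027408/3370942420114085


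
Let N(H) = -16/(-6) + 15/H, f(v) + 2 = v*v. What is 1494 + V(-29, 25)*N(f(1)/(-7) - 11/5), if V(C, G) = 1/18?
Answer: 215099/144 ≈ 1493.7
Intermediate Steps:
V(C, G) = 1/18
f(v) = -2 + v² (f(v) = -2 + v*v = -2 + v²)
N(H) = 8/3 + 15/H (N(H) = -16*(-⅙) + 15/H = 8/3 + 15/H)
1494 + V(-29, 25)*N(f(1)/(-7) - 11/5) = 1494 + (8/3 + 15/((-2 + 1²)/(-7) - 11/5))/18 = 1494 + (8/3 + 15/((-2 + 1)*(-⅐) - 11*⅕))/18 = 1494 + (8/3 + 15/(-1*(-⅐) - 11/5))/18 = 1494 + (8/3 + 15/(⅐ - 11/5))/18 = 1494 + (8/3 + 15/(-72/35))/18 = 1494 + (8/3 + 15*(-35/72))/18 = 1494 + (8/3 - 175/24)/18 = 1494 + (1/18)*(-37/8) = 1494 - 37/144 = 215099/144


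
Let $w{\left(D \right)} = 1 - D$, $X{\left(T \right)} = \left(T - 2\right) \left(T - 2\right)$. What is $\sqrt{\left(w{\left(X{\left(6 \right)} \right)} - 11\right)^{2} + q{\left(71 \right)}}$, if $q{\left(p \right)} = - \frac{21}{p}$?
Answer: $\frac{5 \sqrt{136249}}{71} \approx 25.994$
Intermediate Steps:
$X{\left(T \right)} = \left(-2 + T\right)^{2}$ ($X{\left(T \right)} = \left(-2 + T\right) \left(-2 + T\right) = \left(-2 + T\right)^{2}$)
$\sqrt{\left(w{\left(X{\left(6 \right)} \right)} - 11\right)^{2} + q{\left(71 \right)}} = \sqrt{\left(\left(1 - \left(-2 + 6\right)^{2}\right) - 11\right)^{2} - \frac{21}{71}} = \sqrt{\left(\left(1 - 4^{2}\right) - 11\right)^{2} - \frac{21}{71}} = \sqrt{\left(\left(1 - 16\right) - 11\right)^{2} - \frac{21}{71}} = \sqrt{\left(-15 - 11\right)^{2} - \frac{21}{71}} = \sqrt{\left(-26\right)^{2} - \frac{21}{71}} = \sqrt{676 - \frac{21}{71}} = \sqrt{\frac{47975}{71}} = \frac{5 \sqrt{136249}}{71}$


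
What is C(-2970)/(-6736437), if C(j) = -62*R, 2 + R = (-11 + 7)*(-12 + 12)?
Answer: -124/6736437 ≈ -1.8407e-5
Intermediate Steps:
R = -2 (R = -2 + (-11 + 7)*(-12 + 12) = -2 - 4*0 = -2 + 0 = -2)
C(j) = 124 (C(j) = -62*(-2) = 124)
C(-2970)/(-6736437) = 124/(-6736437) = 124*(-1/6736437) = -124/6736437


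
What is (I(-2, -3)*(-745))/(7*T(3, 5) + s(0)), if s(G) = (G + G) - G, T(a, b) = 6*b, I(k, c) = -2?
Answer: 149/21 ≈ 7.0952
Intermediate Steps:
s(G) = G (s(G) = 2*G - G = G)
(I(-2, -3)*(-745))/(7*T(3, 5) + s(0)) = (-2*(-745))/(7*(6*5) + 0) = 1490/(7*30 + 0) = 1490/(210 + 0) = 1490/210 = 1490*(1/210) = 149/21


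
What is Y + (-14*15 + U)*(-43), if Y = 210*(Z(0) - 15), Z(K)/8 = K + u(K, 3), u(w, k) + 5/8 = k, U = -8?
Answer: 10214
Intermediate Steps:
u(w, k) = -5/8 + k
Z(K) = 19 + 8*K (Z(K) = 8*(K + (-5/8 + 3)) = 8*(K + 19/8) = 8*(19/8 + K) = 19 + 8*K)
Y = 840 (Y = 210*((19 + 8*0) - 15) = 210*((19 + 0) - 15) = 210*(19 - 15) = 210*4 = 840)
Y + (-14*15 + U)*(-43) = 840 + (-14*15 - 8)*(-43) = 840 + (-210 - 8)*(-43) = 840 - 218*(-43) = 840 + 9374 = 10214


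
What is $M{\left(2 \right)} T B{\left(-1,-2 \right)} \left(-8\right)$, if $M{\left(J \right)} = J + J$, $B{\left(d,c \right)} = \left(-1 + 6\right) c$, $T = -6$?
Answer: $-1920$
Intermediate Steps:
$B{\left(d,c \right)} = 5 c$
$M{\left(J \right)} = 2 J$
$M{\left(2 \right)} T B{\left(-1,-2 \right)} \left(-8\right) = 2 \cdot 2 \left(- 6 \cdot 5 \left(-2\right)\right) \left(-8\right) = 4 \left(\left(-6\right) \left(-10\right)\right) \left(-8\right) = 4 \cdot 60 \left(-8\right) = 240 \left(-8\right) = -1920$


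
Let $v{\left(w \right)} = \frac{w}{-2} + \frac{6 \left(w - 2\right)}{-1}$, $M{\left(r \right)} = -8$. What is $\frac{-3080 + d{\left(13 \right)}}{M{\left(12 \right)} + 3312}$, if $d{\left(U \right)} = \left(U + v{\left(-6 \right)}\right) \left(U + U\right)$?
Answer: $- \frac{3}{7} \approx -0.42857$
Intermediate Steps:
$v{\left(w \right)} = 12 - \frac{13 w}{2}$ ($v{\left(w \right)} = w \left(- \frac{1}{2}\right) + 6 \left(-2 + w\right) \left(-1\right) = - \frac{w}{2} + \left(-12 + 6 w\right) \left(-1\right) = - \frac{w}{2} - \left(-12 + 6 w\right) = 12 - \frac{13 w}{2}$)
$d{\left(U \right)} = 2 U \left(51 + U\right)$ ($d{\left(U \right)} = \left(U + \left(12 - -39\right)\right) \left(U + U\right) = \left(U + \left(12 + 39\right)\right) 2 U = \left(U + 51\right) 2 U = \left(51 + U\right) 2 U = 2 U \left(51 + U\right)$)
$\frac{-3080 + d{\left(13 \right)}}{M{\left(12 \right)} + 3312} = \frac{-3080 + 2 \cdot 13 \left(51 + 13\right)}{-8 + 3312} = \frac{-3080 + 2 \cdot 13 \cdot 64}{3304} = \left(-3080 + 1664\right) \frac{1}{3304} = \left(-1416\right) \frac{1}{3304} = - \frac{3}{7}$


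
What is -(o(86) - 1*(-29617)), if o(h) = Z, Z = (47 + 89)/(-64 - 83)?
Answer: -4353563/147 ≈ -29616.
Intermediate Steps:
Z = -136/147 (Z = 136/(-147) = 136*(-1/147) = -136/147 ≈ -0.92517)
o(h) = -136/147
-(o(86) - 1*(-29617)) = -(-136/147 - 1*(-29617)) = -(-136/147 + 29617) = -1*4353563/147 = -4353563/147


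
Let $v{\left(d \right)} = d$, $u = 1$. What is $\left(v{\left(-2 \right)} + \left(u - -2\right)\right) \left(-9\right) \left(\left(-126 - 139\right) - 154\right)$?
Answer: $3771$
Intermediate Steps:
$\left(v{\left(-2 \right)} + \left(u - -2\right)\right) \left(-9\right) \left(\left(-126 - 139\right) - 154\right) = \left(-2 + \left(1 - -2\right)\right) \left(-9\right) \left(\left(-126 - 139\right) - 154\right) = \left(-2 + \left(1 + 2\right)\right) \left(-9\right) \left(-265 - 154\right) = \left(-2 + 3\right) \left(-9\right) \left(-419\right) = 1 \left(-9\right) \left(-419\right) = \left(-9\right) \left(-419\right) = 3771$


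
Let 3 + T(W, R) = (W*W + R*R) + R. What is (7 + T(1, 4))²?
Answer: 625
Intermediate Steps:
T(W, R) = -3 + R + R² + W² (T(W, R) = -3 + ((W*W + R*R) + R) = -3 + ((W² + R²) + R) = -3 + ((R² + W²) + R) = -3 + (R + R² + W²) = -3 + R + R² + W²)
(7 + T(1, 4))² = (7 + (-3 + 4 + 4² + 1²))² = (7 + (-3 + 4 + 16 + 1))² = (7 + 18)² = 25² = 625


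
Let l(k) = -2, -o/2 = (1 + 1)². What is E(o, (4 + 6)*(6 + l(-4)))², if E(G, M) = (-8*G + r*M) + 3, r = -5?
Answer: 17689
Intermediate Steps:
o = -8 (o = -2*(1 + 1)² = -2*2² = -2*4 = -8)
E(G, M) = 3 - 8*G - 5*M (E(G, M) = (-8*G - 5*M) + 3 = 3 - 8*G - 5*M)
E(o, (4 + 6)*(6 + l(-4)))² = (3 - 8*(-8) - 5*(4 + 6)*(6 - 2))² = (3 + 64 - 50*4)² = (3 + 64 - 5*40)² = (3 + 64 - 200)² = (-133)² = 17689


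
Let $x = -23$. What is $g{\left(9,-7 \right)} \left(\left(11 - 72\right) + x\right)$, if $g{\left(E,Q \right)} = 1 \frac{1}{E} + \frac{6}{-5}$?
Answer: $\frac{1372}{15} \approx 91.467$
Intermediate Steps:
$g{\left(E,Q \right)} = - \frac{6}{5} + \frac{1}{E}$ ($g{\left(E,Q \right)} = \frac{1}{E} + 6 \left(- \frac{1}{5}\right) = \frac{1}{E} - \frac{6}{5} = - \frac{6}{5} + \frac{1}{E}$)
$g{\left(9,-7 \right)} \left(\left(11 - 72\right) + x\right) = \left(- \frac{6}{5} + \frac{1}{9}\right) \left(\left(11 - 72\right) - 23\right) = - \frac{49 \left(-61 - 23\right)}{45} = \left(- \frac{49}{45}\right) \left(-84\right) = \frac{1372}{15}$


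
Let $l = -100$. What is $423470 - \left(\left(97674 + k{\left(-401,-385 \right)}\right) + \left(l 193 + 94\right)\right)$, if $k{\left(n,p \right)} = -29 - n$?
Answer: $344630$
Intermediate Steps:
$423470 - \left(\left(97674 + k{\left(-401,-385 \right)}\right) + \left(l 193 + 94\right)\right) = 423470 - \left(\left(97674 - -372\right) + \left(\left(-100\right) 193 + 94\right)\right) = 423470 - \left(\left(97674 + \left(-29 + 401\right)\right) + \left(-19300 + 94\right)\right) = 423470 - \left(\left(97674 + 372\right) - 19206\right) = 423470 - \left(98046 - 19206\right) = 423470 - 78840 = 344630$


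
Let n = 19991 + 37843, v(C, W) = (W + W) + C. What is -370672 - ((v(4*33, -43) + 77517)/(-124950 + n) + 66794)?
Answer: -29360890493/67116 ≈ -4.3747e+5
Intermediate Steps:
v(C, W) = C + 2*W (v(C, W) = 2*W + C = C + 2*W)
n = 57834
-370672 - ((v(4*33, -43) + 77517)/(-124950 + n) + 66794) = -370672 - (((4*33 + 2*(-43)) + 77517)/(-124950 + 57834) + 66794) = -370672 - (((132 - 86) + 77517)/(-67116) + 66794) = -370672 - ((46 + 77517)*(-1/67116) + 66794) = -370672 - (77563*(-1/67116) + 66794) = -370672 - (-77563/67116 + 66794) = -370672 - 1*4482868541/67116 = -370672 - 4482868541/67116 = -29360890493/67116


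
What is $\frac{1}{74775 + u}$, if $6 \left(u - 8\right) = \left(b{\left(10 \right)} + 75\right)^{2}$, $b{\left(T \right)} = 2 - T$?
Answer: $\frac{6}{453187} \approx 1.324 \cdot 10^{-5}$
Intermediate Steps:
$u = \frac{4537}{6}$ ($u = 8 + \frac{\left(\left(2 - 10\right) + 75\right)^{2}}{6} = 8 + \frac{\left(-8 + 75\right)^{2}}{6} = 8 + \frac{67^{2}}{6} = 8 + \frac{1}{6} \cdot 4489 = 8 + \frac{4489}{6} = \frac{4537}{6} \approx 756.17$)
$\frac{1}{74775 + u} = \frac{1}{74775 + \frac{4537}{6}} = \frac{1}{\frac{453187}{6}} = \frac{6}{453187}$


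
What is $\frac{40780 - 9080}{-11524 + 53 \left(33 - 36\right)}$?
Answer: $- \frac{31700}{11683} \approx -2.7133$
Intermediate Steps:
$\frac{40780 - 9080}{-11524 + 53 \left(33 - 36\right)} = \frac{31700}{-11524 + 53 \left(-3\right)} = \frac{31700}{-11524 - 159} = \frac{31700}{-11683} = 31700 \left(- \frac{1}{11683}\right) = - \frac{31700}{11683}$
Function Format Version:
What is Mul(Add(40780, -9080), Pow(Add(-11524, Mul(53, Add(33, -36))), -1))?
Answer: Rational(-31700, 11683) ≈ -2.7133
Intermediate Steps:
Mul(Add(40780, -9080), Pow(Add(-11524, Mul(53, Add(33, -36))), -1)) = Mul(31700, Pow(Add(-11524, Mul(53, -3)), -1)) = Mul(31700, Pow(Add(-11524, -159), -1)) = Mul(31700, Pow(-11683, -1)) = Mul(31700, Rational(-1, 11683)) = Rational(-31700, 11683)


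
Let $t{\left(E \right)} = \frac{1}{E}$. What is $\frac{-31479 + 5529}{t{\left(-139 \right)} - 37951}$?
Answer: $\frac{360705}{527519} \approx 0.68378$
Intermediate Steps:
$\frac{-31479 + 5529}{t{\left(-139 \right)} - 37951} = \frac{-31479 + 5529}{\frac{1}{-139} - 37951} = - \frac{25950}{- \frac{1}{139} - 37951} = - \frac{25950}{- \frac{5275190}{139}} = \left(-25950\right) \left(- \frac{139}{5275190}\right) = \frac{360705}{527519}$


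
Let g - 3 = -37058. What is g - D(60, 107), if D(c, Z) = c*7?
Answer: -37475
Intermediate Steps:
D(c, Z) = 7*c
g = -37055 (g = 3 - 37058 = -37055)
g - D(60, 107) = -37055 - 7*60 = -37055 - 1*420 = -37055 - 420 = -37475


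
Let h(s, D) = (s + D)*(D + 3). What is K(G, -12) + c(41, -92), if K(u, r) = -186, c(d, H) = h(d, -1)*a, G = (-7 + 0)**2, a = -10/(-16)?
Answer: -136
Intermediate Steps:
a = 5/8 (a = -10*(-1/16) = 5/8 ≈ 0.62500)
G = 49 (G = (-7)**2 = 49)
h(s, D) = (3 + D)*(D + s) (h(s, D) = (D + s)*(3 + D) = (3 + D)*(D + s))
c(d, H) = -5/4 + 5*d/4 (c(d, H) = ((-1)**2 + 3*(-1) + 3*d - d)*(5/8) = (1 - 3 + 3*d - d)*(5/8) = (-2 + 2*d)*(5/8) = -5/4 + 5*d/4)
K(G, -12) + c(41, -92) = -186 + (-5/4 + (5/4)*41) = -186 + (-5/4 + 205/4) = -186 + 50 = -136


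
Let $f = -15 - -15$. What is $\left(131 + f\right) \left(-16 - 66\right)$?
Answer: $-10742$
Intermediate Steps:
$f = 0$ ($f = -15 + 15 = 0$)
$\left(131 + f\right) \left(-16 - 66\right) = \left(131 + 0\right) \left(-16 - 66\right) = 131 \left(-16 - 66\right) = 131 \left(-82\right) = -10742$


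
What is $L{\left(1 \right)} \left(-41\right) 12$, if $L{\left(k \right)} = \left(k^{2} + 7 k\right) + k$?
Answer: $-4428$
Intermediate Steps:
$L{\left(k \right)} = k^{2} + 8 k$
$L{\left(1 \right)} \left(-41\right) 12 = 1 \left(8 + 1\right) \left(-41\right) 12 = 1 \cdot 9 \left(-41\right) 12 = 9 \left(-41\right) 12 = \left(-369\right) 12 = -4428$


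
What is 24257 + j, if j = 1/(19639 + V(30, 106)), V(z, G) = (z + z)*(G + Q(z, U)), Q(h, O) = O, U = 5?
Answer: 637934844/26299 ≈ 24257.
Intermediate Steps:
V(z, G) = 2*z*(5 + G) (V(z, G) = (z + z)*(G + 5) = (2*z)*(5 + G) = 2*z*(5 + G))
j = 1/26299 (j = 1/(19639 + 2*30*(5 + 106)) = 1/(19639 + 2*30*111) = 1/(19639 + 6660) = 1/26299 ≈ 3.8024e-5)
24257 + j = 24257 + 1/26299 = 637934844/26299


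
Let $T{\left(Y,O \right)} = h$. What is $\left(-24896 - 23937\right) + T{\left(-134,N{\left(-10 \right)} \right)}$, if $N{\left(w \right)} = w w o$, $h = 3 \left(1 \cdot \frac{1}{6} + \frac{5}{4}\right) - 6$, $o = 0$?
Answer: $- \frac{195339}{4} \approx -48835.0$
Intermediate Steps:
$h = - \frac{7}{4}$ ($h = 3 \left(1 \cdot \frac{1}{6} + 5 \cdot \frac{1}{4}\right) - 6 = 3 \left(\frac{1}{6} + \frac{5}{4}\right) - 6 = 3 \cdot \frac{17}{12} - 6 = \frac{17}{4} - 6 = - \frac{7}{4} \approx -1.75$)
$N{\left(w \right)} = 0$ ($N{\left(w \right)} = w w 0 = w^{2} \cdot 0 = 0$)
$T{\left(Y,O \right)} = - \frac{7}{4}$
$\left(-24896 - 23937\right) + T{\left(-134,N{\left(-10 \right)} \right)} = \left(-24896 - 23937\right) - \frac{7}{4} = -48833 - \frac{7}{4} = - \frac{195339}{4}$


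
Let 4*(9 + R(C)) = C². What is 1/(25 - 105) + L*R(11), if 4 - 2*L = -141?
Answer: 123249/80 ≈ 1540.6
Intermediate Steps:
L = 145/2 (L = 2 - ½*(-141) = 2 + 141/2 = 145/2 ≈ 72.500)
R(C) = -9 + C²/4
1/(25 - 105) + L*R(11) = 1/(25 - 105) + 145*(-9 + (¼)*11²)/2 = 1/(-80) + 145*(-9 + (¼)*121)/2 = -1/80 + 145*(-9 + 121/4)/2 = -1/80 + (145/2)*(85/4) = -1/80 + 12325/8 = 123249/80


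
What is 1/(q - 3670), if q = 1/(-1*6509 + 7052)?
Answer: -543/1992809 ≈ -0.00027248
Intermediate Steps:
q = 1/543 (q = 1/(-6509 + 7052) = 1/543 ≈ 0.0018416)
1/(q - 3670) = 1/(1/543 - 3670) = 1/(-1992809/543) = -543/1992809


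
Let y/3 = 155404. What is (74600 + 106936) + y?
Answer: 647748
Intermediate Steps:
y = 466212 (y = 3*155404 = 466212)
(74600 + 106936) + y = (74600 + 106936) + 466212 = 181536 + 466212 = 647748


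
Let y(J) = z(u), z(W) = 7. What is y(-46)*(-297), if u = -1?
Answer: -2079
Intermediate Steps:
y(J) = 7
y(-46)*(-297) = 7*(-297) = -2079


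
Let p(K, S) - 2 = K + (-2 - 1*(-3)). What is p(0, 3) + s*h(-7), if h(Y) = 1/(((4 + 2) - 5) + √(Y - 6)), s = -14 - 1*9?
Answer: (3*√13 + 20*I)/(√13 - I) ≈ 1.3571 + 5.9234*I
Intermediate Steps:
p(K, S) = 3 + K (p(K, S) = 2 + (K + (-2 - 1*(-3))) = 2 + (K + (-2 + 3)) = 2 + (K + 1) = 2 + (1 + K) = 3 + K)
s = -23 (s = -14 - 9 = -23)
h(Y) = 1/(1 + √(-6 + Y)) (h(Y) = 1/((6 - 5) + √(-6 + Y)) = 1/(1 + √(-6 + Y)))
p(0, 3) + s*h(-7) = (3 + 0) - 23/(1 + √(-6 - 7)) = 3 - 23/(1 + √(-13)) = 3 - 23/(1 + I*√13)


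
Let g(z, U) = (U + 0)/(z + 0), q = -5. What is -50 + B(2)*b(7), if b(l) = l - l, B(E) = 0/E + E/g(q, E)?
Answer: -50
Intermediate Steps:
g(z, U) = U/z
B(E) = -5 (B(E) = 0/E + E/((E/(-5))) = 0 + E/((E*(-⅕))) = 0 + E/((-E/5)) = 0 + E*(-5/E) = 0 - 5 = -5)
b(l) = 0
-50 + B(2)*b(7) = -50 - 5*0 = -50 + 0 = -50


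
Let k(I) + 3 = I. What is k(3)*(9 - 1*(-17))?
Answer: 0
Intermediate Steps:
k(I) = -3 + I
k(3)*(9 - 1*(-17)) = (-3 + 3)*(9 - 1*(-17)) = 0*(9 + 17) = 0*26 = 0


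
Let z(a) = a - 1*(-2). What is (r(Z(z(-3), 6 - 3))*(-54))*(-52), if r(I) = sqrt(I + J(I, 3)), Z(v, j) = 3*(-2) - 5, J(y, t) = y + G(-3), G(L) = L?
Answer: 14040*I ≈ 14040.0*I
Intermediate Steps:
z(a) = 2 + a (z(a) = a + 2 = 2 + a)
J(y, t) = -3 + y (J(y, t) = y - 3 = -3 + y)
Z(v, j) = -11 (Z(v, j) = -6 - 5 = -11)
r(I) = sqrt(-3 + 2*I) (r(I) = sqrt(I + (-3 + I)) = sqrt(-3 + 2*I))
(r(Z(z(-3), 6 - 3))*(-54))*(-52) = (sqrt(-3 + 2*(-11))*(-54))*(-52) = (sqrt(-3 - 22)*(-54))*(-52) = (sqrt(-25)*(-54))*(-52) = ((5*I)*(-54))*(-52) = -270*I*(-52) = 14040*I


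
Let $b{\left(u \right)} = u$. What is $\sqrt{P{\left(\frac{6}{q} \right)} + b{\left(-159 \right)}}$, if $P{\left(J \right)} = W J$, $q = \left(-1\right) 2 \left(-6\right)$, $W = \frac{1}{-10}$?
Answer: $\frac{i \sqrt{15905}}{10} \approx 12.611 i$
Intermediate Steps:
$W = - \frac{1}{10} \approx -0.1$
$q = 12$ ($q = \left(-2\right) \left(-6\right) = 12$)
$P{\left(J \right)} = - \frac{J}{10}$
$\sqrt{P{\left(\frac{6}{q} \right)} + b{\left(-159 \right)}} = \sqrt{- \frac{6 \cdot \frac{1}{12}}{10} - 159} = \sqrt{\left(- \frac{1}{10}\right) \frac{1}{2} - 159} = \sqrt{- \frac{1}{20} - 159} = \sqrt{- \frac{3181}{20}} = \frac{i \sqrt{15905}}{10}$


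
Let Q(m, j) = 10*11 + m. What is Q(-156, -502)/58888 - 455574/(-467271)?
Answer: 638246363/655158444 ≈ 0.97419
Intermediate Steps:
Q(m, j) = 110 + m
Q(-156, -502)/58888 - 455574/(-467271) = (110 - 156)/58888 - 455574/(-467271) = -46*1/58888 - 455574*(-1/467271) = -23/29444 + 21694/22251 = 638246363/655158444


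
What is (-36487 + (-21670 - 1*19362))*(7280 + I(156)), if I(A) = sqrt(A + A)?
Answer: -564338320 - 155038*sqrt(78) ≈ -5.6571e+8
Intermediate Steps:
I(A) = sqrt(2)*sqrt(A) (I(A) = sqrt(2*A) = sqrt(2)*sqrt(A))
(-36487 + (-21670 - 1*19362))*(7280 + I(156)) = (-36487 + (-21670 - 1*19362))*(7280 + sqrt(2)*sqrt(156)) = (-36487 + (-21670 - 19362))*(7280 + sqrt(2)*(2*sqrt(39))) = (-36487 - 41032)*(7280 + 2*sqrt(78)) = -77519*(7280 + 2*sqrt(78)) = -564338320 - 155038*sqrt(78)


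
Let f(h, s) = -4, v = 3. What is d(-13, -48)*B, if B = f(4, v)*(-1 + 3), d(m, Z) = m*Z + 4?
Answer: -5024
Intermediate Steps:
d(m, Z) = 4 + Z*m (d(m, Z) = Z*m + 4 = 4 + Z*m)
B = -8 (B = -4*(-1 + 3) = -4*2 = -8)
d(-13, -48)*B = (4 - 48*(-13))*(-8) = (4 + 624)*(-8) = 628*(-8) = -5024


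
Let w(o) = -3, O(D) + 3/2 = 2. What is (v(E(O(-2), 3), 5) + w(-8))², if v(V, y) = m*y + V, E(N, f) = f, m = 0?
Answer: 0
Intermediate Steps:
O(D) = ½ (O(D) = -3/2 + 2 = ½)
v(V, y) = V (v(V, y) = 0*y + V = 0 + V = V)
(v(E(O(-2), 3), 5) + w(-8))² = (3 - 3)² = 0² = 0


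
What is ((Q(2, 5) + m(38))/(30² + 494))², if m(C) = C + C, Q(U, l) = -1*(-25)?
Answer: 10201/1943236 ≈ 0.0052495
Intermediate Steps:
Q(U, l) = 25
m(C) = 2*C
((Q(2, 5) + m(38))/(30² + 494))² = ((25 + 2*38)/(30² + 494))² = ((25 + 76)/(900 + 494))² = (101/1394)² = 10201/1943236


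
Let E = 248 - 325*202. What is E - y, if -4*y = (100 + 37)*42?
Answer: -127927/2 ≈ -63964.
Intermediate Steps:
E = -65402 (E = 248 - 65650 = -65402)
y = -2877/2 (y = -(100 + 37)*42/4 = -137*42/4 = -¼*5754 = -2877/2 ≈ -1438.5)
E - y = -65402 - 1*(-2877/2) = -65402 + 2877/2 = -127927/2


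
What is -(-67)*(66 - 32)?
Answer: 2278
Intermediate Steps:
-(-67)*(66 - 32) = -(-67)*34 = -1*(-2278) = 2278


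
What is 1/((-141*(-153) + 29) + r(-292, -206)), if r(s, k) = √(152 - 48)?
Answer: 10801/233323150 - √26/233323150 ≈ 4.6270e-5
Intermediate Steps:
r(s, k) = 2*√26 (r(s, k) = √104 = 2*√26)
1/((-141*(-153) + 29) + r(-292, -206)) = 1/((-141*(-153) + 29) + 2*√26) = 1/((21573 + 29) + 2*√26) = 1/(21602 + 2*√26)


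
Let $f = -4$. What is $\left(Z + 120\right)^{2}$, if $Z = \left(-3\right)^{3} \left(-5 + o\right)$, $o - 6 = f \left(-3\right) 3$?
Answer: $772641$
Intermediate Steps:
$o = 42$ ($o = 6 + \left(-4\right) \left(-3\right) 3 = 6 + 12 \cdot 3 = 6 + 36 = 42$)
$Z = -999$ ($Z = \left(-3\right)^{3} \left(-5 + 42\right) = \left(-27\right) 37 = -999$)
$\left(Z + 120\right)^{2} = \left(-999 + 120\right)^{2} = \left(-879\right)^{2} = 772641$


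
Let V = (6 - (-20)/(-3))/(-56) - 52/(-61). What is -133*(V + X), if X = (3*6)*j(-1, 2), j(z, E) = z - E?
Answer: 5173073/732 ≈ 7067.0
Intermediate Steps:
V = 4429/5124 (V = (6 - (-20)*(-1)/3)*(-1/56) - 52*(-1/61) = (6 - 4*5/3)*(-1/56) + 52/61 = (6 - 20/3)*(-1/56) + 52/61 = -⅔*(-1/56) + 52/61 = 1/84 + 52/61 = 4429/5124 ≈ 0.86436)
X = -54 (X = (3*6)*(-1 - 1*2) = 18*(-1 - 2) = 18*(-3) = -54)
-133*(V + X) = -133*(4429/5124 - 54) = -133*(-272267/5124) = 5173073/732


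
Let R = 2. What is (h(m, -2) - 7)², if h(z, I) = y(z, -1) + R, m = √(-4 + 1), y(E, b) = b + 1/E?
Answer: (18 + I*√3)²/9 ≈ 35.667 + 6.9282*I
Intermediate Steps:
m = I*√3 (m = √(-3) = I*√3 ≈ 1.732*I)
h(z, I) = 1 + 1/z (h(z, I) = (-1 + 1/z) + 2 = 1 + 1/z)
(h(m, -2) - 7)² = ((1 + I*√3)/((I*√3)) - 7)² = ((-I*√3/3)*(1 + I*√3) - 7)² = (-I*√3*(1 + I*√3)/3 - 7)² = (-7 - I*√3*(1 + I*√3)/3)²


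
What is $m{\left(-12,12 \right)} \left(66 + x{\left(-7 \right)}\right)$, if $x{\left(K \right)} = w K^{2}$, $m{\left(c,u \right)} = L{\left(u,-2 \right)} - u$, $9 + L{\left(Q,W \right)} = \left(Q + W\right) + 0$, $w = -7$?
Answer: $3047$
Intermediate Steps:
$L{\left(Q,W \right)} = -9 + Q + W$ ($L{\left(Q,W \right)} = -9 + \left(\left(Q + W\right) + 0\right) = -9 + \left(Q + W\right) = -9 + Q + W$)
$m{\left(c,u \right)} = -11$ ($m{\left(c,u \right)} = \left(-9 + u - 2\right) - u = \left(-11 + u\right) - u = -11$)
$x{\left(K \right)} = - 7 K^{2}$
$m{\left(-12,12 \right)} \left(66 + x{\left(-7 \right)}\right) = - 11 \left(66 - 7 \left(-7\right)^{2}\right) = - 11 \left(66 - 343\right) = \left(-11\right) \left(-277\right) = 3047$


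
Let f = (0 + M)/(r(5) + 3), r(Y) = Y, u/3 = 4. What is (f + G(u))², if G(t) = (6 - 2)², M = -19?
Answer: 11881/64 ≈ 185.64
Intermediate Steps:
u = 12 (u = 3*4 = 12)
f = -19/8 (f = (0 - 19)/(5 + 3) = -19/8 ≈ -2.3750)
G(t) = 16 (G(t) = 4² = 16)
(f + G(u))² = (-19/8 + 16)² = (109/8)² = 11881/64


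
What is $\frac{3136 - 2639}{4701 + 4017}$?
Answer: $\frac{497}{8718} \approx 0.057009$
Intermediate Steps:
$\frac{3136 - 2639}{4701 + 4017} = \frac{497}{8718}$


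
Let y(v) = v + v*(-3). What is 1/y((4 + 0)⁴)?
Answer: -1/512 ≈ -0.0019531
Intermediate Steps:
y(v) = -2*v (y(v) = v - 3*v = -2*v)
1/y((4 + 0)⁴) = 1/(-2*(4 + 0)⁴) = 1/(-2*4⁴) = 1/(-2*256) = 1/(-512) = -1/512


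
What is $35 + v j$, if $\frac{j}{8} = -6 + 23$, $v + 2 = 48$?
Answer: $6291$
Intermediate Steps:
$v = 46$ ($v = -2 + 48 = 46$)
$j = 136$ ($j = 8 \left(-6 + 23\right) = 8 \cdot 17 = 136$)
$35 + v j = 35 + 46 \cdot 136 = 35 + 6256 = 6291$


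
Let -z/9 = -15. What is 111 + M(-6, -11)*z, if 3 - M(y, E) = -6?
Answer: 1326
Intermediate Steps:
z = 135 (z = -9*(-15) = 135)
M(y, E) = 9 (M(y, E) = 3 - 1*(-6) = 3 + 6 = 9)
111 + M(-6, -11)*z = 111 + 9*135 = 111 + 1215 = 1326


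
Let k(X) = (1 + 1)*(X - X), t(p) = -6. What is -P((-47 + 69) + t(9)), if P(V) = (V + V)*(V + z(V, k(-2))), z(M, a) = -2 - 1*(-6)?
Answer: -640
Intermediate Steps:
k(X) = 0 (k(X) = 2*0 = 0)
z(M, a) = 4 (z(M, a) = -2 + 6 = 4)
P(V) = 2*V*(4 + V) (P(V) = (V + V)*(V + 4) = (2*V)*(4 + V) = 2*V*(4 + V))
-P((-47 + 69) + t(9)) = -2*((-47 + 69) - 6)*(4 + ((-47 + 69) - 6)) = -2*(22 - 6)*(4 + (22 - 6)) = -2*16*(4 + 16) = -2*16*20 = -1*640 = -640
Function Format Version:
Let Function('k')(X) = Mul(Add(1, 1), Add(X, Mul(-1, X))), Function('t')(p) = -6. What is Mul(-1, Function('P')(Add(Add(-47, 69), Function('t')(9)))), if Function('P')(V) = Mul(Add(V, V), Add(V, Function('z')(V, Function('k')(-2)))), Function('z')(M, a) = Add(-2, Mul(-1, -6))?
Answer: -640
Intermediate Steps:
Function('k')(X) = 0 (Function('k')(X) = Mul(2, 0) = 0)
Function('z')(M, a) = 4 (Function('z')(M, a) = Add(-2, 6) = 4)
Function('P')(V) = Mul(2, V, Add(4, V)) (Function('P')(V) = Mul(Add(V, V), Add(V, 4)) = Mul(Mul(2, V), Add(4, V)) = Mul(2, V, Add(4, V)))
Mul(-1, Function('P')(Add(Add(-47, 69), Function('t')(9)))) = Mul(-1, Mul(2, Add(Add(-47, 69), -6), Add(4, Add(Add(-47, 69), -6)))) = Mul(-1, Mul(2, Add(22, -6), Add(4, Add(22, -6)))) = Mul(-1, Mul(2, 16, Add(4, 16))) = Mul(-1, Mul(2, 16, 20)) = Mul(-1, 640) = -640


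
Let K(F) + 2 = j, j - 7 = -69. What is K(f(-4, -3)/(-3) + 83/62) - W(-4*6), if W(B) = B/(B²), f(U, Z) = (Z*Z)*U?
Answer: -1535/24 ≈ -63.958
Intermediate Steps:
j = -62 (j = 7 - 69 = -62)
f(U, Z) = U*Z² (f(U, Z) = Z²*U = U*Z²)
K(F) = -64 (K(F) = -2 - 62 = -64)
W(B) = 1/B (W(B) = B/B² = 1/B)
K(f(-4, -3)/(-3) + 83/62) - W(-4*6) = -64 - 1/((-4*6)) = -64 - 1/(-24) = -64 - 1*(-1/24) = -64 + 1/24 = -1535/24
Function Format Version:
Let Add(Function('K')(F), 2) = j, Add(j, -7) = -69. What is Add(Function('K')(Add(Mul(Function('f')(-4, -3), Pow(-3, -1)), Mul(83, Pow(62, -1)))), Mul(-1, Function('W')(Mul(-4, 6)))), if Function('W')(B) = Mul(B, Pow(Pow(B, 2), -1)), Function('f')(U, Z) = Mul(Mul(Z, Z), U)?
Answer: Rational(-1535, 24) ≈ -63.958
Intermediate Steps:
j = -62 (j = Add(7, -69) = -62)
Function('f')(U, Z) = Mul(U, Pow(Z, 2)) (Function('f')(U, Z) = Mul(Pow(Z, 2), U) = Mul(U, Pow(Z, 2)))
Function('K')(F) = -64 (Function('K')(F) = Add(-2, -62) = -64)
Function('W')(B) = Pow(B, -1) (Function('W')(B) = Mul(B, Pow(B, -2)) = Pow(B, -1))
Add(Function('K')(Add(Mul(Function('f')(-4, -3), Pow(-3, -1)), Mul(83, Pow(62, -1)))), Mul(-1, Function('W')(Mul(-4, 6)))) = Add(-64, Mul(-1, Pow(Mul(-4, 6), -1))) = Add(-64, Mul(-1, Pow(-24, -1))) = Add(-64, Mul(-1, Rational(-1, 24))) = Add(-64, Rational(1, 24)) = Rational(-1535, 24)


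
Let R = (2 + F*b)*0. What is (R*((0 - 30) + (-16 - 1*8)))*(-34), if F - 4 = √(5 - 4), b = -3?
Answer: 0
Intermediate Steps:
F = 5 (F = 4 + √(5 - 4) = 4 + √1 = 4 + 1 = 5)
R = 0 (R = (2 + 5*(-3))*0 = (2 - 15)*0 = -13*0 = 0)
(R*((0 - 30) + (-16 - 1*8)))*(-34) = (0*((0 - 30) + (-16 - 1*8)))*(-34) = (0*(-30 + (-16 - 8)))*(-34) = (0*(-30 - 24))*(-34) = (0*(-54))*(-34) = 0*(-34) = 0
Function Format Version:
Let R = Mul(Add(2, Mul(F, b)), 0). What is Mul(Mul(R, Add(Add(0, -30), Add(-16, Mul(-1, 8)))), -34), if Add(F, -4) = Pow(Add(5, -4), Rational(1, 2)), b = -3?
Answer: 0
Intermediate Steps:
F = 5 (F = Add(4, Pow(Add(5, -4), Rational(1, 2))) = Add(4, Pow(1, Rational(1, 2))) = Add(4, 1) = 5)
R = 0 (R = Mul(Add(2, Mul(5, -3)), 0) = Mul(Add(2, -15), 0) = Mul(-13, 0) = 0)
Mul(Mul(R, Add(Add(0, -30), Add(-16, Mul(-1, 8)))), -34) = Mul(Mul(0, Add(Add(0, -30), Add(-16, Mul(-1, 8)))), -34) = Mul(Mul(0, Add(-30, Add(-16, -8))), -34) = Mul(Mul(0, Add(-30, -24)), -34) = Mul(Mul(0, -54), -34) = Mul(0, -34) = 0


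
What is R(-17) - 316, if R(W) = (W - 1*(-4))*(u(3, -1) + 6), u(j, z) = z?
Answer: -381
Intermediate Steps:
R(W) = 20 + 5*W (R(W) = (W - 1*(-4))*(-1 + 6) = (W + 4)*5 = (4 + W)*5 = 20 + 5*W)
R(-17) - 316 = (20 + 5*(-17)) - 316 = (20 - 85) - 316 = -65 - 316 = -381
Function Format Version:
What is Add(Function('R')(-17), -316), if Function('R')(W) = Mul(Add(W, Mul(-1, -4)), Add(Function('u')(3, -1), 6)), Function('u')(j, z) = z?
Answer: -381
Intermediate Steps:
Function('R')(W) = Add(20, Mul(5, W)) (Function('R')(W) = Mul(Add(W, Mul(-1, -4)), Add(-1, 6)) = Mul(Add(W, 4), 5) = Mul(Add(4, W), 5) = Add(20, Mul(5, W)))
Add(Function('R')(-17), -316) = Add(Add(20, Mul(5, -17)), -316) = Add(Add(20, -85), -316) = Add(-65, -316) = -381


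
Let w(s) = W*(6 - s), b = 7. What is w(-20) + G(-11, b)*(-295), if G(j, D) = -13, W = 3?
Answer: 3913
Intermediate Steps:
w(s) = 18 - 3*s (w(s) = 3*(6 - s) = 18 - 3*s)
w(-20) + G(-11, b)*(-295) = (18 - 3*(-20)) - 13*(-295) = (18 + 60) + 3835 = 78 + 3835 = 3913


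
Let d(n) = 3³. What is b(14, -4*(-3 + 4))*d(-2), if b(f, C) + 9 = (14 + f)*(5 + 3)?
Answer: 5805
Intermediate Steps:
b(f, C) = 103 + 8*f (b(f, C) = -9 + (14 + f)*(5 + 3) = -9 + (14 + f)*8 = -9 + (112 + 8*f) = 103 + 8*f)
d(n) = 27
b(14, -4*(-3 + 4))*d(-2) = (103 + 8*14)*27 = (103 + 112)*27 = 215*27 = 5805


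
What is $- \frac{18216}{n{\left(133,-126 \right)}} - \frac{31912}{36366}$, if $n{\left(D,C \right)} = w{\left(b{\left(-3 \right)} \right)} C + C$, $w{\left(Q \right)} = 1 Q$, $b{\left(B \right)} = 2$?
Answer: $\frac{6022040}{127281} \approx 47.313$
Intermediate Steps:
$w{\left(Q \right)} = Q$
$n{\left(D,C \right)} = 3 C$ ($n{\left(D,C \right)} = 2 C + C = 3 C$)
$- \frac{18216}{n{\left(133,-126 \right)}} - \frac{31912}{36366} = - \frac{18216}{3 \left(-126\right)} - \frac{31912}{36366} = - \frac{18216}{-378} - \frac{15956}{18183} = \left(-18216\right) \left(- \frac{1}{378}\right) - \frac{15956}{18183} = \frac{1012}{21} - \frac{15956}{18183} = \frac{6022040}{127281}$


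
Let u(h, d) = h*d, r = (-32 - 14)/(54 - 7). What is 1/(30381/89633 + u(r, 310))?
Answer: -4212751/1276738673 ≈ -0.0032996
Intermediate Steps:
r = -46/47 ≈ -0.97872
u(h, d) = d*h
1/(30381/89633 + u(r, 310)) = 1/(30381/89633 + 310*(-46/47)) = 1/(30381*(1/89633) - 14260/47) = 1/(30381/89633 - 14260/47) = 1/(-1276738673/4212751) = -4212751/1276738673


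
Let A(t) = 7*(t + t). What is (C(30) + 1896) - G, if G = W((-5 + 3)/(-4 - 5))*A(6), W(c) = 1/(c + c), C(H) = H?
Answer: 1737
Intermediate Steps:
W(c) = 1/(2*c)
A(t) = 14*t (A(t) = 7*(2*t) = 14*t)
G = 189 (G = (1/(2*(((-5 + 3)/(-4 - 5)))))*(14*6) = (1/(2*((-2/(-9)))))*84 = (1/(2*((-2*(-⅑)))))*84 = (1/(2*(2/9)))*84 = ((½)*(9/2))*84 = (9/4)*84 = 189)
(C(30) + 1896) - G = (30 + 1896) - 1*189 = 1926 - 189 = 1737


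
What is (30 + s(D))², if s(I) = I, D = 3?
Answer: 1089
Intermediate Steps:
(30 + s(D))² = (30 + 3)² = 33² = 1089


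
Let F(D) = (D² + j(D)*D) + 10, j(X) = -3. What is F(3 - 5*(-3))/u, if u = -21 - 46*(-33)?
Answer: 280/1497 ≈ 0.18704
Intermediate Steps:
F(D) = 10 + D² - 3*D (F(D) = (D² - 3*D) + 10 = 10 + D² - 3*D)
u = 1497 (u = -21 + 1518 = 1497)
F(3 - 5*(-3))/u = (10 + (3 - 5*(-3))² - 3*(3 - 5*(-3)))/1497 = (10 + (3 + 15)² - 3*(3 + 15))*(1/1497) = (10 + 18² - 3*18)*(1/1497) = (10 + 324 - 54)*(1/1497) = 280*(1/1497) = 280/1497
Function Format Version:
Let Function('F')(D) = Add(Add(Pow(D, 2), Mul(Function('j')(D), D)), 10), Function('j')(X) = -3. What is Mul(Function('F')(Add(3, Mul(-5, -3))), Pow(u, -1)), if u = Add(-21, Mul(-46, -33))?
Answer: Rational(280, 1497) ≈ 0.18704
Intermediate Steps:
Function('F')(D) = Add(10, Pow(D, 2), Mul(-3, D)) (Function('F')(D) = Add(Add(Pow(D, 2), Mul(-3, D)), 10) = Add(10, Pow(D, 2), Mul(-3, D)))
u = 1497 (u = Add(-21, 1518) = 1497)
Mul(Function('F')(Add(3, Mul(-5, -3))), Pow(u, -1)) = Mul(Add(10, Pow(Add(3, Mul(-5, -3)), 2), Mul(-3, Add(3, Mul(-5, -3)))), Pow(1497, -1)) = Mul(Add(10, Pow(Add(3, 15), 2), Mul(-3, Add(3, 15))), Rational(1, 1497)) = Mul(Add(10, Pow(18, 2), Mul(-3, 18)), Rational(1, 1497)) = Mul(Add(10, 324, -54), Rational(1, 1497)) = Mul(280, Rational(1, 1497)) = Rational(280, 1497)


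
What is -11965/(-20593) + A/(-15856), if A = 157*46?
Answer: 20497197/163261304 ≈ 0.12555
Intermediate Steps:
A = 7222
-11965/(-20593) + A/(-15856) = -11965/(-20593) + 7222/(-15856) = -11965*(-1/20593) + 7222*(-1/15856) = 11965/20593 - 3611/7928 = 20497197/163261304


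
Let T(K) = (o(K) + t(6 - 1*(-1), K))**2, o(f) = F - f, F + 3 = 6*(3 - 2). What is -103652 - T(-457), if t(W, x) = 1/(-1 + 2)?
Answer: -316173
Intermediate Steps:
t(W, x) = 1 (t(W, x) = 1/1 = 1)
F = 3 (F = -3 + 6*(3 - 2) = -3 + 6*1 = -3 + 6 = 3)
o(f) = 3 - f
T(K) = (4 - K)**2 (T(K) = ((3 - K) + 1)**2 = (4 - K)**2)
-103652 - T(-457) = -103652 - (-4 - 457)**2 = -103652 - 1*(-461)**2 = -103652 - 1*212521 = -103652 - 212521 = -316173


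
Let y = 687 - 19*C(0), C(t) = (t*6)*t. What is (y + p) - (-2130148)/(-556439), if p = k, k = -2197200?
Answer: -1222227627355/556439 ≈ -2.1965e+6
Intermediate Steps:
C(t) = 6*t² (C(t) = (6*t)*t = 6*t²)
p = -2197200
y = 687 (y = 687 - 114*0² = 687 - 114*0 = 687 - 19*0 = 687 + 0 = 687)
(y + p) - (-2130148)/(-556439) = (687 - 2197200) - (-2130148)/(-556439) = -2196513 - (-2130148)*(-1)/556439 = -2196513 - 1*2130148/556439 = -2196513 - 2130148/556439 = -1222227627355/556439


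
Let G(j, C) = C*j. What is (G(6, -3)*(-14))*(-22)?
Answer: -5544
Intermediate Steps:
(G(6, -3)*(-14))*(-22) = (-3*6*(-14))*(-22) = -18*(-14)*(-22) = 252*(-22) = -5544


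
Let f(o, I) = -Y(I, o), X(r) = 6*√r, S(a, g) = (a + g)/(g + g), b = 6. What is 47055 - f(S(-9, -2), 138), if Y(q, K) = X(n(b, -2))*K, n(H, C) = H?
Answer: 47055 + 33*√6/2 ≈ 47095.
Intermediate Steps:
S(a, g) = (a + g)/(2*g) (S(a, g) = (a + g)/((2*g)) = (a + g)*(1/(2*g)) = (a + g)/(2*g))
Y(q, K) = 6*K*√6 (Y(q, K) = (6*√6)*K = 6*K*√6)
f(o, I) = -6*o*√6
47055 - f(S(-9, -2), 138) = 47055 - (-6)*(½)*(-9 - 2)/(-2)*√6 = 47055 - (-6)*(½)*(-½)*(-11)*√6 = 47055 - (-6)*11*√6/4 = 47055 - (-33)*√6/2 = 47055 + 33*√6/2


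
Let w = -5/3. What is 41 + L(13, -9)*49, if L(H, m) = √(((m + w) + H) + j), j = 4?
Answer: 41 + 49*√57/3 ≈ 164.31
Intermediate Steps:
w = -5/3 (w = -5*⅓ = -5/3 ≈ -1.6667)
L(H, m) = √(7/3 + H + m) (L(H, m) = √(((m - 5/3) + H) + 4) = √(((-5/3 + m) + H) + 4) = √((-5/3 + H + m) + 4) = √(7/3 + H + m))
41 + L(13, -9)*49 = 41 + (√(21 + 9*13 + 9*(-9))/3)*49 = 41 + (√(21 + 117 - 81)/3)*49 = 41 + (√57/3)*49 = 41 + 49*√57/3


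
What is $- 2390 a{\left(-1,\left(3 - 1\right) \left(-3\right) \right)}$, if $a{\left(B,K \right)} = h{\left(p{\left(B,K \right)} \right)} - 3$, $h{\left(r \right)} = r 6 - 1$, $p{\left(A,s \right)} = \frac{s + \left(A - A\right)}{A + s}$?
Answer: $- \frac{19120}{7} \approx -2731.4$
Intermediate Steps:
$p{\left(A,s \right)} = \frac{s}{A + s}$ ($p{\left(A,s \right)} = \frac{s + 0}{A + s} = \frac{s}{A + s}$)
$h{\left(r \right)} = -1 + 6 r$ ($h{\left(r \right)} = 6 r - 1 = -1 + 6 r$)
$a{\left(B,K \right)} = -4 + \frac{6 K}{B + K}$ ($a{\left(B,K \right)} = \left(-1 + 6 \frac{K}{B + K}\right) - 3 = \left(-1 + \frac{6 K}{B + K}\right) - 3 = -4 + \frac{6 K}{B + K}$)
$- 2390 a{\left(-1,\left(3 - 1\right) \left(-3\right) \right)} = - 2390 \frac{2 \left(\left(3 - 1\right) \left(-3\right) - -2\right)}{-1 + \left(3 - 1\right) \left(-3\right)} = - 2390 \frac{2 \left(2 \left(-3\right) + 2\right)}{-1 + 2 \left(-3\right)} = - 2390 \frac{2 \left(-6 + 2\right)}{-1 - 6} = - 2390 \cdot 2 \frac{1}{-7} \left(-4\right) = - 2390 \cdot 2 \left(- \frac{1}{7}\right) \left(-4\right) = \left(-2390\right) \frac{8}{7} = - \frac{19120}{7}$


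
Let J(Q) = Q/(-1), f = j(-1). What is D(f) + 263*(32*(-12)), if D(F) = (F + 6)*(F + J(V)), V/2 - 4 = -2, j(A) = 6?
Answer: -100968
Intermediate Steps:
V = 4 (V = 8 + 2*(-2) = 8 - 4 = 4)
f = 6
J(Q) = -Q (J(Q) = Q*(-1) = -Q)
D(F) = (-4 + F)*(6 + F) (D(F) = (F + 6)*(F - 1*4) = (6 + F)*(F - 4) = (6 + F)*(-4 + F) = (-4 + F)*(6 + F))
D(f) + 263*(32*(-12)) = (-24 + 6**2 + 2*6) + 263*(32*(-12)) = (-24 + 36 + 12) + 263*(-384) = 24 - 100992 = -100968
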